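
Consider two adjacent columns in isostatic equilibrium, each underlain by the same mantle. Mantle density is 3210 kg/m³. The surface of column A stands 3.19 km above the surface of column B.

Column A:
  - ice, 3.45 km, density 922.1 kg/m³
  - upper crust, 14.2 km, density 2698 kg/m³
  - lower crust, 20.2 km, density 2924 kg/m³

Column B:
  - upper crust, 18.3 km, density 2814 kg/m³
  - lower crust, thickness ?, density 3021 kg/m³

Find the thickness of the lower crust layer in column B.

Take the compensation level at the base of the deeper column (depth z_c below the surface of column A) and equate Σ ρ_i t_i down to z_c; mantle fills any gap and the z_c terms cancel.
Column A: 3.45×922.1 + 14.2×2698 + 20.2×2924 + (z_c − 37.85)×3210
Column B: 3.19×0 + 18.3×2814 + x×3021 + (z_c − 3.19 − 18.3 − x)×3210
The z_c×3210 term appears on both sides and cancels. Collect the known terms of each column as K = Σ(ρt)_known − 3210 × (depth of known layers): K_A = 100557.645 − 3210×37.85 = −20940.855; K_B = 51496.2 − 3210×(3.19 + 18.3) = −17486.7.
Balance: K_A = K_B − x×(3210 − 3021), so x = (K_B − K_A)/(3210 − 3021) = 3454.16/189 = 18.3 km.

18.3 km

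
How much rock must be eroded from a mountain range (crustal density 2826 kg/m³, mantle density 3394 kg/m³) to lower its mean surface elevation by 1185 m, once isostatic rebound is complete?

Net drop Δ = e − u = e − e ρ_c/ρ_m = e (ρ_m − ρ_c)/ρ_m.
e = Δ ρ_m/(ρ_m − ρ_c) = 1185 m × 3394/568 = 7080 m.

7080 m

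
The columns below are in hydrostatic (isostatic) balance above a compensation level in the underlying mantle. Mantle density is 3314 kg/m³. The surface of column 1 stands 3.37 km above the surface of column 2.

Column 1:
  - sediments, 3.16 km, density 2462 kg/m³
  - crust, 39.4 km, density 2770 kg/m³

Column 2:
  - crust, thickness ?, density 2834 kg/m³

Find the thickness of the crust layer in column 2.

Take the compensation level at the base of the deeper column (depth z_c below the surface of column 1) and equate Σ ρ_i t_i down to z_c; mantle fills any gap and the z_c terms cancel.
Column 1: 3.16×2462 + 39.4×2770 + (z_c − 42.56)×3314
Column 2: 3.37×0 + x×2834 + (z_c − 3.37 − 0 − x)×3314
The z_c×3314 term appears on both sides and cancels. Collect the known terms of each column as K = Σ(ρt)_known − 3314 × (depth of known layers): K_1 = 116917.92 − 3314×42.56 = −24125.92; K_2 = 0 − 3314×(3.37 + 0) = −11168.18.
Balance: K_1 = K_2 − x×(3314 − 2834), so x = (K_2 − K_1)/(3314 − 2834) = 12957.7/480 = 27 km.

27 km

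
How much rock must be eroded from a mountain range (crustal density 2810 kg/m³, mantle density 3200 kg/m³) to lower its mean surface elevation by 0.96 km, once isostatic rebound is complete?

7.88 km

Net drop Δ = e − u = e − e ρ_c/ρ_m = e (ρ_m − ρ_c)/ρ_m.
e = Δ ρ_m/(ρ_m − ρ_c) = 0.96 km × 3200/390 = 7.88 km.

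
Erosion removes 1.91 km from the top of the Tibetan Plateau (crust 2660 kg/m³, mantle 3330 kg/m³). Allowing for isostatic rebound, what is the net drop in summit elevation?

Rebound u = e ρ_c/ρ_m = 1.91 km × 2660/3330 = 1.526 km.
Net surface drop = e − u = 1.91 km − 1.526 km = e (ρ_m − ρ_c)/ρ_m = 0.384 km.

0.384 km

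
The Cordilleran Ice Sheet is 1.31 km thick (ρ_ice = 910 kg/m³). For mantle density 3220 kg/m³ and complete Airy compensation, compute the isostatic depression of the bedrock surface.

0.37 km

Equating mass per unit area of the two columns: the ice load ρ_ice t is balanced by mantle displaced below, ρ_m s.
s = t ρ_ice / ρ_m = 1.31 km × 910/3220 = 0.37 km.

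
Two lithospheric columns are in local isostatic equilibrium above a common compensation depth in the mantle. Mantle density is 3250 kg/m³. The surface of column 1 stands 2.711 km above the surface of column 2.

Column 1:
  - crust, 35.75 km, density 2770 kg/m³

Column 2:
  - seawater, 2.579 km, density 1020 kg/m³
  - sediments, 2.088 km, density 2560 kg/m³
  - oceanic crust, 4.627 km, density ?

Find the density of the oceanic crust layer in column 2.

Take the compensation level at the base of the deeper column (depth z_c below the surface of column 1) and equate Σ ρ_i t_i down to z_c; mantle fills any gap and the z_c terms cancel.
Column 1: 35.75×2770 + (z_c − 35.75)×3250
Column 2: 2.711×0 + 2.579×1020 + 2.088×2560 + 4.627×ρ + (z_c − 2.711 − 9.294)×3250
The z_c×3250 term appears on both sides and cancels. Collect the known terms of each column as K = Σ(ρt)_known − 3250 × (depth of known layers): K_1 = 99027.5 − 3250×35.75 = −17160; K_2 = 7975.86 − 3250×(2.711 + 9.294) = −31040.39.
Balance: K_1 = K_2 + 4.627×ρ, so ρ = (K_1 − K_2)/4.627 = 13880.4/4.627 = 3000 kg/m³.

3000 kg/m³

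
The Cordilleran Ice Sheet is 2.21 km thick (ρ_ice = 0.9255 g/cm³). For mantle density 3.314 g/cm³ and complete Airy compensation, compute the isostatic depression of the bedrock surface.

Balancing pressure at the compensation depth: the ice load ρ_ice t is balanced by mantle displaced below, ρ_m s.
s = t ρ_ice / ρ_m = 2.21 km × 0.9255/3.314 = 0.617 km.

0.617 km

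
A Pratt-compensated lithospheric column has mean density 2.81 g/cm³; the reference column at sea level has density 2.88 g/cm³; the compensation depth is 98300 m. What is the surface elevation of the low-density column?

2450 m

ρ_ref D = ρ (D + h) → h = D (ρ_ref − ρ)/ρ.
h = 98300 m × (2.88 − 2.81)/2.81 = 2450 m.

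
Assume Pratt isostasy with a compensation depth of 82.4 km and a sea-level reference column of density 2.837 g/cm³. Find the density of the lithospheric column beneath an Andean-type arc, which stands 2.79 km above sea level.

2.74 g/cm³

Pratt balance: ρ_ref D = ρ (D + h).
ρ = ρ_ref D/(D + h) = 2.837 × 82.4 km/(82.4 km + 2.79 km) = 2.74 g/cm³.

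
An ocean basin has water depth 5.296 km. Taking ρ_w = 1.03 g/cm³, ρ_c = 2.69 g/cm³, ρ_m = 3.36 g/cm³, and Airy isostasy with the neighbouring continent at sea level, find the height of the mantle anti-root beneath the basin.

Isostatic balance requires: replacing crust with seawater at the top is compensated by replacing crust with mantle at the base: d (ρ_c − ρ_w) = a (ρ_m − ρ_c).
a = d (ρ_c − ρ_w)/(ρ_m − ρ_c) = 5.296 km × 1.66/0.67 = 13.1 km.

13.1 km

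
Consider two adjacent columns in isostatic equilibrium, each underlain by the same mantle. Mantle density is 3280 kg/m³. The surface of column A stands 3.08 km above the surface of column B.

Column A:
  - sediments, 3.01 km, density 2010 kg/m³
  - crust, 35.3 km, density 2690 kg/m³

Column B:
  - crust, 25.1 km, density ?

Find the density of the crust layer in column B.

Take the compensation level at the base of the deeper column (depth z_c below the surface of column A) and equate Σ ρ_i t_i down to z_c; mantle fills any gap and the z_c terms cancel.
Column A: 3.01×2010 + 35.3×2690 + (z_c − 38.31)×3280
Column B: 3.08×0 + 25.1×ρ + (z_c − 3.08 − 25.1)×3280
The z_c×3280 term appears on both sides and cancels. Collect the known terms of each column as K = Σ(ρt)_known − 3280 × (depth of known layers): K_A = 101007.1 − 3280×38.31 = −24649.7; K_B = 0 − 3280×(3.08 + 25.1) = −92430.4.
Balance: K_A = K_B + 25.1×ρ, so ρ = (K_A − K_B)/25.1 = 67780.7/25.1 = 2700 kg/m³.

2700 kg/m³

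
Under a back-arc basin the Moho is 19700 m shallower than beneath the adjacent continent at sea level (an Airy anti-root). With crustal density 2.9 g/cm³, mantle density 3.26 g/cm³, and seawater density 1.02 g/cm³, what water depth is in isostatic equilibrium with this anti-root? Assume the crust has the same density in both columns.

3770 m

Replacing a thickness d of crust by seawater at the top must be balanced by replacing crust with mantle at the base: d (ρ_c − ρ_w) = a (ρ_m − ρ_c).
d = a (ρ_m − ρ_c)/(ρ_c − ρ_w) = 19700 m × 0.36/1.88 = 3770 m.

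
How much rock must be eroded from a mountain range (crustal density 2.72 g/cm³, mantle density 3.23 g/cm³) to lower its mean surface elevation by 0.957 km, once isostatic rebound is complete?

6.06 km

Net drop Δ = e − u = e − e ρ_c/ρ_m = e (ρ_m − ρ_c)/ρ_m.
e = Δ ρ_m/(ρ_m − ρ_c) = 0.957 km × 3.23/0.51 = 6.06 km.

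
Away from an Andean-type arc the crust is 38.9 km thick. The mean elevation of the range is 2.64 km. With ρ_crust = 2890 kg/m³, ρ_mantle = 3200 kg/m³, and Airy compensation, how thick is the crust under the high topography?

66.2 km

Root depth r = h ρ_c / (ρ_m − ρ_c) = 2.64 km × 2890 / 310 = 24.61 km.
Total thickness = T + h + r = 38.9 km + 2.64 km + 24.61 km = 66.2 km.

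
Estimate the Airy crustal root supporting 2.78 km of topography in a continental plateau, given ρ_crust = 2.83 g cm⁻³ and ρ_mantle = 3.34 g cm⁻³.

Equating mass per unit area of the two columns: the weight of the topography is balanced by the buoyancy of the root, ρ_c h = (ρ_m − ρ_c) r.
r = h · ρ_c / (ρ_m − ρ_c) = 2.78 km × 2.83 / (3.34 − 2.83) = 15.4 km.

15.4 km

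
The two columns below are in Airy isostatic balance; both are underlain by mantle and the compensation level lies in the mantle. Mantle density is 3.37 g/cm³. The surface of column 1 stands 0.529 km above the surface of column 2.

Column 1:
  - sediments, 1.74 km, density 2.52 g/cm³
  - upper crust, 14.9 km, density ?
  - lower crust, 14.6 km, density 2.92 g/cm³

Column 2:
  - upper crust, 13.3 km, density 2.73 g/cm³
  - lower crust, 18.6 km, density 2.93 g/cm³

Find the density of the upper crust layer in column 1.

Take the compensation level at the base of the deeper column (depth z_c below the surface of column 1) and equate Σ ρ_i t_i down to z_c; mantle fills any gap and the z_c terms cancel.
Column 1: 1.74×2.52 + 14.9×ρ + 14.6×2.92 + (z_c − 31.24)×3.37
Column 2: 0.529×0 + 13.3×2.73 + 18.6×2.93 + (z_c − 0.529 − 31.9)×3.37
The z_c×3.37 term appears on both sides and cancels. Collect the known terms of each column as K = Σ(ρt)_known − 3.37 × (depth of known layers): K_1 = 47.0168 − 3.37×31.24 = −58.262; K_2 = 90.807 − 3.37×(0.529 + 31.9) = −18.47873.
Balance: K_1 + 14.9×ρ = K_2, so ρ = (K_2 − K_1)/14.9 = 39.7833/14.9 = 2.67 g/cm³.

2.67 g/cm³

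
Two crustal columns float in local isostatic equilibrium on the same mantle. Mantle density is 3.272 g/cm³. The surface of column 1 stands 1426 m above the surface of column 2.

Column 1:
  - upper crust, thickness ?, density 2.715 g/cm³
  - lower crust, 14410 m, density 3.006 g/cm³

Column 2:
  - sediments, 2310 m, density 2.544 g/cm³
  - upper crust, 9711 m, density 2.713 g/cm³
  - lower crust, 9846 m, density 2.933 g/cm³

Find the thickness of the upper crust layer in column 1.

Take the compensation level at the base of the deeper column (depth z_c below the surface of column 1) and equate Σ ρ_i t_i down to z_c; mantle fills any gap and the z_c terms cancel.
Column 1: x×2.715 + 14410×3.006 + (z_c − 14410 − x)×3.272
Column 2: 1426×0 + 2310×2.544 + 9711×2.713 + 9846×2.933 + (z_c − 1426 − 21867)×3.272
The z_c×3.272 term appears on both sides and cancels. Collect the known terms of each column as K = Σ(ρt)_known − 3.272 × (depth of known layers): K_1 = 43316.46 − 3.272×14410 = −3833.06; K_2 = 61100.901 − 3.272×(1426 + 21867) = −15113.795.
Balance: K_1 − x×(3.272 − 2.715) = K_2, so x = (K_1 − K_2)/(3.272 − 2.715) = 11280.7/0.557 = 20300 m.

20300 m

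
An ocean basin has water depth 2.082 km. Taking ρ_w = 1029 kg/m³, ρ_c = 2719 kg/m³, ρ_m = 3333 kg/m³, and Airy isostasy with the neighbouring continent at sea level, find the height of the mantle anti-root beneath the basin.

5.73 km

By Archimedes' principle applied to the lithosphere: replacing crust with seawater at the top is compensated by replacing crust with mantle at the base: d (ρ_c − ρ_w) = a (ρ_m − ρ_c).
a = d (ρ_c − ρ_w)/(ρ_m − ρ_c) = 2.082 km × 1690/614 = 5.73 km.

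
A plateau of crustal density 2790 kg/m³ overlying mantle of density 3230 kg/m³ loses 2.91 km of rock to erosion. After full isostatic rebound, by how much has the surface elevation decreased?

Rebound u = e ρ_c/ρ_m = 2.91 km × 2790/3230 = 2.514 km.
Net surface drop = e − u = 2.91 km − 2.514 km = e (ρ_m − ρ_c)/ρ_m = 0.396 km.

0.396 km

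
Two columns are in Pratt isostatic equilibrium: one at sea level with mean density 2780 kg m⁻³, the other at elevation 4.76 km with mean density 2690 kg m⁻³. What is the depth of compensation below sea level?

ρ_ref D = ρ (D + h) → D (ρ_ref − ρ) = ρ h.
D = ρ h/(ρ_ref − ρ) = 2690 × 4.76 km/(2780 − 2690) = 142 km.

142 km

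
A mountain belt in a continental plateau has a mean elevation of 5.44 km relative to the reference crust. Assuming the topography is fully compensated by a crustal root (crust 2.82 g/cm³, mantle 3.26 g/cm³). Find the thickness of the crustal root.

In Airy isostatic equilibrium: the weight of the topography is balanced by the buoyancy of the root, ρ_c h = (ρ_m − ρ_c) r.
r = h · ρ_c / (ρ_m − ρ_c) = 5.44 km × 2.82 / (3.26 − 2.82) = 34.9 km.

34.9 km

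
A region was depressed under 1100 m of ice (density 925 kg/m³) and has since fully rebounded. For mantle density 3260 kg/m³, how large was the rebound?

312 m

Removing the load lets mantle flow back in; uplift u satisfies ρ_ice t = ρ_m u.
u = t ρ_ice/ρ_m = 1100 m × 925/3260 = 312 m.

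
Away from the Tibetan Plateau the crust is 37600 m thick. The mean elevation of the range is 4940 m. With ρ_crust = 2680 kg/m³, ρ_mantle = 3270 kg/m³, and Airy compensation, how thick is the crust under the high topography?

65000 m

Root depth r = h ρ_c / (ρ_m − ρ_c) = 4940 m × 2680 / 590 = 22440 m.
Total thickness = T + h + r = 37600 m + 4940 m + 22440 m = 65000 m.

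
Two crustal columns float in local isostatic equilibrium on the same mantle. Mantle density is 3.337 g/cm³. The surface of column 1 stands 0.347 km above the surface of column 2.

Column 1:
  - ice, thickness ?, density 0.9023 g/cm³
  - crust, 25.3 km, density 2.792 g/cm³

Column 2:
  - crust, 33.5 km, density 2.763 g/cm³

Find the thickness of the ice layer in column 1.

Take the compensation level at the base of the deeper column (depth z_c below the surface of column 1) and equate Σ ρ_i t_i down to z_c; mantle fills any gap and the z_c terms cancel.
Column 1: x×0.9023 + 25.3×2.792 + (z_c − 25.3 − x)×3.337
Column 2: 0.347×0 + 33.5×2.763 + (z_c − 0.347 − 33.5)×3.337
The z_c×3.337 term appears on both sides and cancels. Collect the known terms of each column as K = Σ(ρt)_known − 3.337 × (depth of known layers): K_1 = 70.6376 − 3.337×25.3 = −13.7885; K_2 = 92.5605 − 3.337×(0.347 + 33.5) = −20.386939.
Balance: K_1 − x×(3.337 − 0.9023) = K_2, so x = (K_1 − K_2)/(3.337 − 0.9023) = 6.59844/2.4347 = 2.71 km.

2.71 km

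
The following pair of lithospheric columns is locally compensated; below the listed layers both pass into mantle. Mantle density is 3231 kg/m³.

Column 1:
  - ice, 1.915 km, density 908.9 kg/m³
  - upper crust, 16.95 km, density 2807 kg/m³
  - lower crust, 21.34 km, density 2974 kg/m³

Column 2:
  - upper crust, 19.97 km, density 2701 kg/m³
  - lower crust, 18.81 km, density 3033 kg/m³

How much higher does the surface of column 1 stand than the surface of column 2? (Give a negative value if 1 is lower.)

For any compensation level in the mantle, the mantle terms cancel and isostasy reduces to e = (Σt_1 − Σt_2) − (Σ(ρt)_1 − Σ(ρt)_2) / ρ_m.
Σt_1 = 40.205 km; Σt_2 = 38.78 km; Σ(ρt)_1 = 112784.353; Σ(ρt)_2 = 110989.7 (in km·kg/m³).
e = (40.205 − 38.78) − (112784.353 − 110989.7) / 3231 = 0.87 km.

0.87 km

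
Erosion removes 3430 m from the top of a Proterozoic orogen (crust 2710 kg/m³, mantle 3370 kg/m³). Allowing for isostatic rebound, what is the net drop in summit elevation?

672 m

Rebound u = e ρ_c/ρ_m = 3430 m × 2710/3370 = 2758 m.
Net surface drop = e − u = 3430 m − 2758 m = e (ρ_m − ρ_c)/ρ_m = 672 m.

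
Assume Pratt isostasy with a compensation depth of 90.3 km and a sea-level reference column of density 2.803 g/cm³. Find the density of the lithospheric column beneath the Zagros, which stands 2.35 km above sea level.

Pratt balance: ρ_ref D = ρ (D + h).
ρ = ρ_ref D/(D + h) = 2.803 × 90.3 km/(90.3 km + 2.35 km) = 2.73 g/cm³.

2.73 g/cm³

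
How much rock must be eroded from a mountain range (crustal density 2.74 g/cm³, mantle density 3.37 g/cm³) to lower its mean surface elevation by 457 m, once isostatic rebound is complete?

2440 m

Net drop Δ = e − u = e − e ρ_c/ρ_m = e (ρ_m − ρ_c)/ρ_m.
e = Δ ρ_m/(ρ_m − ρ_c) = 457 m × 3.37/0.63 = 2440 m.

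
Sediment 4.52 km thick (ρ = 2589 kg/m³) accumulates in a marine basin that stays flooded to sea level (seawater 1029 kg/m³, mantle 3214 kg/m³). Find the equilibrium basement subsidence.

Submarine loading: the sediment displaces seawater, and the subsidence is in turn flooded, so s (ρ_m − ρ_w) = t (ρ_sed − ρ_w).
s = 4.52 km × (2589 − 1029) / (3214 − 1029) = 3.23 km.

3.23 km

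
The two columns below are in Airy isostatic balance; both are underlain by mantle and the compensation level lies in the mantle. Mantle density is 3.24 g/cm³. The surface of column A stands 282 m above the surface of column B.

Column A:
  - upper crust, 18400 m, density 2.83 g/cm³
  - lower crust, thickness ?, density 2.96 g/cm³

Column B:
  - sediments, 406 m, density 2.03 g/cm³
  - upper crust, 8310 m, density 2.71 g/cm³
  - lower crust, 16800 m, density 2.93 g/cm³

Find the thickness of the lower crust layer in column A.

12400 m

Take the compensation level at the base of the deeper column (depth z_c below the surface of column A) and equate Σ ρ_i t_i down to z_c; mantle fills any gap and the z_c terms cancel.
Column A: 18400×2.83 + x×2.96 + (z_c − 18400 − x)×3.24
Column B: 282×0 + 406×2.03 + 8310×2.71 + 16800×2.93 + (z_c − 282 − 25516)×3.24
The z_c×3.24 term appears on both sides and cancels. Collect the known terms of each column as K = Σ(ρt)_known − 3.24 × (depth of known layers): K_A = 52072 − 3.24×18400 = −7544; K_B = 72568.28 − 3.24×(282 + 25516) = −11017.24.
Balance: K_A − x×(3.24 − 2.96) = K_B, so x = (K_A − K_B)/(3.24 − 2.96) = 3473.24/0.28 = 12400 m.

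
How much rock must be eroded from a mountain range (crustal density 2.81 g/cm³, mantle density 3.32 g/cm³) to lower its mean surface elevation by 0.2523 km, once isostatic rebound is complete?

Net drop Δ = e − u = e − e ρ_c/ρ_m = e (ρ_m − ρ_c)/ρ_m.
e = Δ ρ_m/(ρ_m − ρ_c) = 0.2523 km × 3.32/0.51 = 1.64 km.

1.64 km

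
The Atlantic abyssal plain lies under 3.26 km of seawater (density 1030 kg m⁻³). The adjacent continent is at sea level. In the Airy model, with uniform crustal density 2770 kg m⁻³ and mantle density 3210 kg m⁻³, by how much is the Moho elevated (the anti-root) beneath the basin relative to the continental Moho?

12.9 km

Equating mass per unit area of the two columns: replacing crust with seawater at the top is compensated by replacing crust with mantle at the base: d (ρ_c − ρ_w) = a (ρ_m − ρ_c).
a = d (ρ_c − ρ_w)/(ρ_m − ρ_c) = 3.26 km × 1740/440 = 12.9 km.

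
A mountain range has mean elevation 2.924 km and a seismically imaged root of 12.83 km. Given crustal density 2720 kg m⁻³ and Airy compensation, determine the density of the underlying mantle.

3340 kg m⁻³

Airy balance: ρ_c h = (ρ_m − ρ_c) r → ρ_m = ρ_c (1 + h/r).
ρ_m = 2720 × (1 + 2.924 km/12.83 km) = 3340 kg m⁻³.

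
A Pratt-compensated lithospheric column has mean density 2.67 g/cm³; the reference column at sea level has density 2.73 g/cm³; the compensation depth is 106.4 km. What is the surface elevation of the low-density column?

2.39 km

ρ_ref D = ρ (D + h) → h = D (ρ_ref − ρ)/ρ.
h = 106.4 km × (2.73 − 2.67)/2.67 = 2.39 km.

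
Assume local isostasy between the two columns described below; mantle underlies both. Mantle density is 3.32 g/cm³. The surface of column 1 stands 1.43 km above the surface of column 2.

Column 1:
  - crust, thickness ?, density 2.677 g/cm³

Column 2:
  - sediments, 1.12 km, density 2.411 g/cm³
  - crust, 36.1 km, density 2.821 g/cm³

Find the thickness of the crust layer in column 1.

Take the compensation level at the base of the deeper column (depth z_c below the surface of column 1) and equate Σ ρ_i t_i down to z_c; mantle fills any gap and the z_c terms cancel.
Column 1: x×2.677 + (z_c − 0 − x)×3.32
Column 2: 1.43×0 + 1.12×2.411 + 36.1×2.821 + (z_c − 1.43 − 37.22)×3.32
The z_c×3.32 term appears on both sides and cancels. Collect the known terms of each column as K = Σ(ρt)_known − 3.32 × (depth of known layers): K_1 = 0 − 3.32×0 = 0; K_2 = 104.53842 − 3.32×(1.43 + 37.22) = −23.77958.
Balance: K_1 − x×(3.32 − 2.677) = K_2, so x = (K_1 − K_2)/(3.32 − 2.677) = 23.7796/0.643 = 37 km.

37 km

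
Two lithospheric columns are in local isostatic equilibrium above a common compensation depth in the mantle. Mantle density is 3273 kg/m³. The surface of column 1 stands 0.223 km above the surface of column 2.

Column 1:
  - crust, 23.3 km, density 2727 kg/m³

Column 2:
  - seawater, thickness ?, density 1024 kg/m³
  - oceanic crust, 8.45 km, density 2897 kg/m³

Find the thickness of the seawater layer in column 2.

Take the compensation level at the base of the deeper column (depth z_c below the surface of column 1) and equate Σ ρ_i t_i down to z_c; mantle fills any gap and the z_c terms cancel.
Column 1: 23.3×2727 + (z_c − 23.3)×3273
Column 2: 0.223×0 + x×1024 + 8.45×2897 + (z_c − 0.223 − 8.45 − x)×3273
The z_c×3273 term appears on both sides and cancels. Collect the known terms of each column as K = Σ(ρt)_known − 3273 × (depth of known layers): K_1 = 63539.1 − 3273×23.3 = −12721.8; K_2 = 24479.65 − 3273×(0.223 + 8.45) = −3907.079.
Balance: K_1 = K_2 − x×(3273 − 1024), so x = (K_2 − K_1)/(3273 − 1024) = 8814.72/2249 = 3.92 km.

3.92 km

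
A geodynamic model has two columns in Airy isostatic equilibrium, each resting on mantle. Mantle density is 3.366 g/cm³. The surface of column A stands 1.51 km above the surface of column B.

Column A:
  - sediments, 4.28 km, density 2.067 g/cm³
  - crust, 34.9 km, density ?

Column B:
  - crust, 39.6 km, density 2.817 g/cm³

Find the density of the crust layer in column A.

2.76 g/cm³

Take the compensation level at the base of the deeper column (depth z_c below the surface of column A) and equate Σ ρ_i t_i down to z_c; mantle fills any gap and the z_c terms cancel.
Column A: 4.28×2.067 + 34.9×ρ + (z_c − 39.18)×3.366
Column B: 1.51×0 + 39.6×2.817 + (z_c − 1.51 − 39.6)×3.366
The z_c×3.366 term appears on both sides and cancels. Collect the known terms of each column as K = Σ(ρt)_known − 3.366 × (depth of known layers): K_A = 8.84676 − 3.366×39.18 = −123.03312; K_B = 111.5532 − 3.366×(1.51 + 39.6) = −26.82306.
Balance: K_A + 34.9×ρ = K_B, so ρ = (K_B − K_A)/34.9 = 96.2101/34.9 = 2.76 g/cm³.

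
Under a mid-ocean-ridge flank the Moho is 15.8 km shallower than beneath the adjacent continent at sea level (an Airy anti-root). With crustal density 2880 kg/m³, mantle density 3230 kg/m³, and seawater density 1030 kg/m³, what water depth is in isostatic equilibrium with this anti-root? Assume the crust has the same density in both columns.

Replacing a thickness d of crust by seawater at the top must be balanced by replacing crust with mantle at the base: d (ρ_c − ρ_w) = a (ρ_m − ρ_c).
d = a (ρ_m − ρ_c)/(ρ_c − ρ_w) = 15.8 km × 350/1850 = 2.99 km.

2.99 km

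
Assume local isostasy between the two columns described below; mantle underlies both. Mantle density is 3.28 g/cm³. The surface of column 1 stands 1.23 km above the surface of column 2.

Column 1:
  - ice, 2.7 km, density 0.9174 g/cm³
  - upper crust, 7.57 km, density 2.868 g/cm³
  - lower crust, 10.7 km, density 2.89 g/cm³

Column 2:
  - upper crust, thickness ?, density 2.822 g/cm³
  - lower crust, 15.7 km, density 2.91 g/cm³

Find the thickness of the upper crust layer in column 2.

Take the compensation level at the base of the deeper column (depth z_c below the surface of column 1) and equate Σ ρ_i t_i down to z_c; mantle fills any gap and the z_c terms cancel.
Column 1: 2.7×0.9174 + 7.57×2.868 + 10.7×2.89 + (z_c − 20.97)×3.28
Column 2: 1.23×0 + x×2.822 + 15.7×2.91 + (z_c − 1.23 − 15.7 − x)×3.28
The z_c×3.28 term appears on both sides and cancels. Collect the known terms of each column as K = Σ(ρt)_known − 3.28 × (depth of known layers): K_1 = 55.11074 − 3.28×20.97 = −13.67086; K_2 = 45.687 − 3.28×(1.23 + 15.7) = −9.8434.
Balance: K_1 = K_2 − x×(3.28 − 2.822), so x = (K_2 − K_1)/(3.28 − 2.822) = 3.82746/0.458 = 8.36 km.

8.36 km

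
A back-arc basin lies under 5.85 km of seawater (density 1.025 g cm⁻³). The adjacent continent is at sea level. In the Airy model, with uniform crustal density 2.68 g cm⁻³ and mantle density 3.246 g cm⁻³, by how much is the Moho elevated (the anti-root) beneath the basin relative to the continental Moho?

17.1 km

In Airy isostatic equilibrium: replacing crust with seawater at the top is compensated by replacing crust with mantle at the base: d (ρ_c − ρ_w) = a (ρ_m − ρ_c).
a = d (ρ_c − ρ_w)/(ρ_m − ρ_c) = 5.85 km × 1.655/0.566 = 17.1 km.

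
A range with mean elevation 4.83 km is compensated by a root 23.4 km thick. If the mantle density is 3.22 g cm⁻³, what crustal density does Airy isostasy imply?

ρ_c h = (ρ_m − ρ_c) r → ρ_c (h + r) = ρ_m r → ρ_c = ρ_m r / (h + r).
ρ_c = 3.22 × 23.4 km / (4.83 km + 23.4 km) = 2.67 g cm⁻³.

2.67 g cm⁻³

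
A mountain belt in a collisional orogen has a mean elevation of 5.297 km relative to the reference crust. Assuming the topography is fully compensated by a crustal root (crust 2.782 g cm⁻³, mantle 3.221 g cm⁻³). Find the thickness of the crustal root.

In Airy isostatic equilibrium: the weight of the topography is balanced by the buoyancy of the root, ρ_c h = (ρ_m − ρ_c) r.
r = h · ρ_c / (ρ_m − ρ_c) = 5.297 km × 2.782 / (3.221 − 2.782) = 33.6 km.

33.6 km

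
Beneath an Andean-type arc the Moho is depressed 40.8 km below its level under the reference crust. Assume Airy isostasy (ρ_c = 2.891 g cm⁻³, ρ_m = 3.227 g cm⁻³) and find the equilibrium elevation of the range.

4.74 km

Equating mass per unit area of the two columns: ρ_c h = (ρ_m − ρ_c) r.
h = r (ρ_m − ρ_c) / ρ_c = 40.8 km × (3.227 − 2.891) / 2.891 = 4.74 km.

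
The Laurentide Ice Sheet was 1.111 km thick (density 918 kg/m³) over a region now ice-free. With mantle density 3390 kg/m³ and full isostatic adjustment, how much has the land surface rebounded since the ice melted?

0.301 km

Removing the load lets mantle flow back in; uplift u satisfies ρ_ice t = ρ_m u.
u = t ρ_ice/ρ_m = 1.111 km × 918/3390 = 0.301 km.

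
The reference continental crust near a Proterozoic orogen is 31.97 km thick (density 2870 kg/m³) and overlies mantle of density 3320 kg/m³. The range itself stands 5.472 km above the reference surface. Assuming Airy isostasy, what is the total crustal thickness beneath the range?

Root depth r = h ρ_c / (ρ_m − ρ_c) = 5.472 km × 2870 / 450 = 34.9 km.
Total thickness = T + h + r = 31.97 km + 5.472 km + 34.9 km = 72.3 km.

72.3 km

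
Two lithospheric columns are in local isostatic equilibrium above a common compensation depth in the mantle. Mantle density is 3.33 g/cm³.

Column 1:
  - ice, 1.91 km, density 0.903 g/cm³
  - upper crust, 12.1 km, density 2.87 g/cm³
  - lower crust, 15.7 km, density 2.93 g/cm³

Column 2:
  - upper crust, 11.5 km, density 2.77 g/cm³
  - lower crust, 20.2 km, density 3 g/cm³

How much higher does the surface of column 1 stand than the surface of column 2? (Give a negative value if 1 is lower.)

1.01 km

For any compensation level in the mantle, the mantle terms cancel and isostasy reduces to e = (Σt_1 − Σt_2) − (Σ(ρt)_1 − Σ(ρt)_2) / ρ_m.
Σt_1 = 29.71 km; Σt_2 = 31.7 km; Σ(ρt)_1 = 82.45273; Σ(ρt)_2 = 92.455 (in km·g/cm³).
e = (29.71 − 31.7) − (82.45273 − 92.455) / 3.33 = 1.01 km.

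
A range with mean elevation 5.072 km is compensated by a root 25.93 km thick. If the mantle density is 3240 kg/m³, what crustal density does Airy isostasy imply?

2710 kg/m³

ρ_c h = (ρ_m − ρ_c) r → ρ_c (h + r) = ρ_m r → ρ_c = ρ_m r / (h + r).
ρ_c = 3240 × 25.93 km / (5.072 km + 25.93 km) = 2710 kg/m³.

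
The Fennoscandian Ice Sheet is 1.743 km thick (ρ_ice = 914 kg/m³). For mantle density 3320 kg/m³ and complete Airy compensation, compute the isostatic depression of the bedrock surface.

Equating mass per unit area of the two columns: the ice load ρ_ice t is balanced by mantle displaced below, ρ_m s.
s = t ρ_ice / ρ_m = 1.743 km × 914/3320 = 0.48 km.

0.48 km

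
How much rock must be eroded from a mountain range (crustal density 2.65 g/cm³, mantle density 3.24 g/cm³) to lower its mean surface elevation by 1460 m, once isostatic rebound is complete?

Net drop Δ = e − u = e − e ρ_c/ρ_m = e (ρ_m − ρ_c)/ρ_m.
e = Δ ρ_m/(ρ_m − ρ_c) = 1460 m × 3.24/0.59 = 8020 m.

8020 m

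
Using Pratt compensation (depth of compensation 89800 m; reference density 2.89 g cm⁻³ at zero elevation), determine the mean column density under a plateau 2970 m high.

2.8 g cm⁻³

Pratt balance: ρ_ref D = ρ (D + h).
ρ = ρ_ref D/(D + h) = 2.89 × 89800 m/(89800 m + 2970 m) = 2.8 g cm⁻³.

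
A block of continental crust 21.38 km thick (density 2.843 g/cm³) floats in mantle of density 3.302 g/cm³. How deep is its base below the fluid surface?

18.4 km

Draft d = t ρ_obj/ρ_fluid = 21.38 km × 2.843/3.302 = 18.4 km.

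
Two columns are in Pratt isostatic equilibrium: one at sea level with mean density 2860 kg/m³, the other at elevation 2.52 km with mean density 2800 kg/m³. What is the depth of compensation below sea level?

118 km

ρ_ref D = ρ (D + h) → D (ρ_ref − ρ) = ρ h.
D = ρ h/(ρ_ref − ρ) = 2800 × 2.52 km/(2860 − 2800) = 118 km.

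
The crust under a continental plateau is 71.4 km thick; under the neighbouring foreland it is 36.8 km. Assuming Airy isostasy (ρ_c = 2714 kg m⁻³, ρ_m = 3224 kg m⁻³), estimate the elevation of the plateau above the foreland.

Excess crust Δ = 71.4 km − 36.8 km = 34.6 km, split between elevation h and root r with h + r = Δ.
Airy balance ρ_c h = (ρ_m − ρ_c) r gives r = h ρ_c/(ρ_m − ρ_c), so h (1 + ρ_c/(ρ_m − ρ_c)) = Δ, i.e. h = Δ (ρ_m − ρ_c)/ρ_m.
h = 34.6 km × 510/3224 = 5.47 km.

5.47 km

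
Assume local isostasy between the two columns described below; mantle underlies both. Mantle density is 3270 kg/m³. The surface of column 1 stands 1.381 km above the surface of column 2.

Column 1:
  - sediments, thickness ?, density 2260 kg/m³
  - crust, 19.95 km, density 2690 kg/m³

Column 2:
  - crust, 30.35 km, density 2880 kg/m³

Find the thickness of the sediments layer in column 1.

4.73 km

Take the compensation level at the base of the deeper column (depth z_c below the surface of column 1) and equate Σ ρ_i t_i down to z_c; mantle fills any gap and the z_c terms cancel.
Column 1: x×2260 + 19.95×2690 + (z_c − 19.95 − x)×3270
Column 2: 1.381×0 + 30.35×2880 + (z_c − 1.381 − 30.35)×3270
The z_c×3270 term appears on both sides and cancels. Collect the known terms of each column as K = Σ(ρt)_known − 3270 × (depth of known layers): K_1 = 53665.5 − 3270×19.95 = −11571; K_2 = 87408 − 3270×(1.381 + 30.35) = −16352.37.
Balance: K_1 − x×(3270 − 2260) = K_2, so x = (K_1 − K_2)/(3270 − 2260) = 4781.37/1010 = 4.73 km.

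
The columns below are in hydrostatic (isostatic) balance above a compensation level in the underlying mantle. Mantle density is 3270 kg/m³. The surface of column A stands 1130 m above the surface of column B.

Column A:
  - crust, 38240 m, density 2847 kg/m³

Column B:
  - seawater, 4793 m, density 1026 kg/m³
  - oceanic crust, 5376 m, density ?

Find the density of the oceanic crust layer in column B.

2950 kg/m³

Take the compensation level at the base of the deeper column (depth z_c below the surface of column A) and equate Σ ρ_i t_i down to z_c; mantle fills any gap and the z_c terms cancel.
Column A: 38240×2847 + (z_c − 38240)×3270
Column B: 1130×0 + 4793×1026 + 5376×ρ + (z_c − 1130 − 10169)×3270
The z_c×3270 term appears on both sides and cancels. Collect the known terms of each column as K = Σ(ρt)_known − 3270 × (depth of known layers): K_A = 108869280 − 3270×38240 = −16175520; K_B = 4917618 − 3270×(1130 + 10169) = −32030112.
Balance: K_A = K_B + 5376×ρ, so ρ = (K_A − K_B)/5376 = 15854600/5376 = 2950 kg/m³.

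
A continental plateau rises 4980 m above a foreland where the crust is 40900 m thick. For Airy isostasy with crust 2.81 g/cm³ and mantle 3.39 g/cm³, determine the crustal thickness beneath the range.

70000 m

Root depth r = h ρ_c / (ρ_m − ρ_c) = 4980 m × 2.81 / 0.58 = 24130 m.
Total thickness = T + h + r = 40900 m + 4980 m + 24130 m = 70000 m.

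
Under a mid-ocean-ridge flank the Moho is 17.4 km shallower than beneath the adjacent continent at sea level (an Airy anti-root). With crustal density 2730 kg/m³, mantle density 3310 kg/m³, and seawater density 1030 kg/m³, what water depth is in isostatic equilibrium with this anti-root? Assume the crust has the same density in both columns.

5.94 km

Replacing a thickness d of crust by seawater at the top must be balanced by replacing crust with mantle at the base: d (ρ_c − ρ_w) = a (ρ_m − ρ_c).
d = a (ρ_m − ρ_c)/(ρ_c − ρ_w) = 17.4 km × 580/1700 = 5.94 km.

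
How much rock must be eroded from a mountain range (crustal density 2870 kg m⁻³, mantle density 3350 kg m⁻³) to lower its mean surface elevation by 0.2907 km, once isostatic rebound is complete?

2.03 km

Net drop Δ = e − u = e − e ρ_c/ρ_m = e (ρ_m − ρ_c)/ρ_m.
e = Δ ρ_m/(ρ_m − ρ_c) = 0.2907 km × 3350/480 = 2.03 km.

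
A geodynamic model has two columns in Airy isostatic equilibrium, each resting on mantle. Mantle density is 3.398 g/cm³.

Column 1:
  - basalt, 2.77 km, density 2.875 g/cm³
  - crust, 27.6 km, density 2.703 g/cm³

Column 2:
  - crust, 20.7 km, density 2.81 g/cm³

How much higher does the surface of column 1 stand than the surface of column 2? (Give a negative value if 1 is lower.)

2.49 km

For any compensation level in the mantle, the mantle terms cancel and isostasy reduces to e = (Σt_1 − Σt_2) − (Σ(ρt)_1 − Σ(ρt)_2) / ρ_m.
Σt_1 = 30.37 km; Σt_2 = 20.7 km; Σ(ρt)_1 = 82.56655; Σ(ρt)_2 = 58.167 (in km·g/cm³).
e = (30.37 − 20.7) − (82.56655 − 58.167) / 3.398 = 2.49 km.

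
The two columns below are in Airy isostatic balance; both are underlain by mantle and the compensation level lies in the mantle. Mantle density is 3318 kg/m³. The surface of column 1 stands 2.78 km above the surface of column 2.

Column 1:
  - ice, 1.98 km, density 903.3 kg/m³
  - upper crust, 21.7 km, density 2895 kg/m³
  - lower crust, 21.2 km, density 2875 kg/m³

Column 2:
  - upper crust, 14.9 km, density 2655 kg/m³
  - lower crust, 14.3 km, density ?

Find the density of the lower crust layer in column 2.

3020 kg/m³

Take the compensation level at the base of the deeper column (depth z_c below the surface of column 1) and equate Σ ρ_i t_i down to z_c; mantle fills any gap and the z_c terms cancel.
Column 1: 1.98×903.3 + 21.7×2895 + 21.2×2875 + (z_c − 44.88)×3318
Column 2: 2.78×0 + 14.9×2655 + 14.3×ρ + (z_c − 2.78 − 29.2)×3318
The z_c×3318 term appears on both sides and cancels. Collect the known terms of each column as K = Σ(ρt)_known − 3318 × (depth of known layers): K_1 = 125560.034 − 3318×44.88 = −23351.806; K_2 = 39559.5 − 3318×(2.78 + 29.2) = −66550.14.
Balance: K_1 = K_2 + 14.3×ρ, so ρ = (K_1 − K_2)/14.3 = 43198.3/14.3 = 3020 kg/m³.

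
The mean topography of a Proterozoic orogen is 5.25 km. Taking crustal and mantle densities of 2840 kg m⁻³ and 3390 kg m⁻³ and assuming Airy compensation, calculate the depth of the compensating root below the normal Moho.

27.1 km

For local isostatic compensation: the weight of the topography is balanced by the buoyancy of the root, ρ_c h = (ρ_m − ρ_c) r.
r = h · ρ_c / (ρ_m − ρ_c) = 5.25 km × 2840 / (3390 − 2840) = 27.1 km.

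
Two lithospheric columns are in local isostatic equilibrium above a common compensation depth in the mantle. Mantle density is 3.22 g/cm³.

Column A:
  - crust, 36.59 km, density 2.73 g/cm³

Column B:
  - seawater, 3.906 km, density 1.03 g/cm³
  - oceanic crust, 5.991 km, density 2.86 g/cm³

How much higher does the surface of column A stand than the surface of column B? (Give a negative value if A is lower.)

For any compensation level in the mantle, the mantle terms cancel and isostasy reduces to e = (Σt_A − Σt_B) − (Σ(ρt)_A − Σ(ρt)_B) / ρ_m.
Σt_A = 36.59 km; Σt_B = 9.897 km; Σ(ρt)_A = 99.8907; Σ(ρt)_B = 21.15744 (in km·g/cm³).
e = (36.59 − 9.897) − (99.8907 − 21.15744) / 3.22 = 2.24 km.

2.24 km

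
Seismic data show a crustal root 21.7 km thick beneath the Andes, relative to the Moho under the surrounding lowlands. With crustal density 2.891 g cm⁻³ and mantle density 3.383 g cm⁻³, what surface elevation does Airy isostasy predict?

By Archimedes' principle applied to the lithosphere: ρ_c h = (ρ_m − ρ_c) r.
h = r (ρ_m − ρ_c) / ρ_c = 21.7 km × (3.383 − 2.891) / 2.891 = 3.69 km.

3.69 km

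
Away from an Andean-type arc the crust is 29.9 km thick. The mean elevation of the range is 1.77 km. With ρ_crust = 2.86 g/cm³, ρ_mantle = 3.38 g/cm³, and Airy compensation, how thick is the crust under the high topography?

41.4 km

Root depth r = h ρ_c / (ρ_m − ρ_c) = 1.77 km × 2.86 / 0.52 = 9.735 km.
Total thickness = T + h + r = 29.9 km + 1.77 km + 9.735 km = 41.4 km.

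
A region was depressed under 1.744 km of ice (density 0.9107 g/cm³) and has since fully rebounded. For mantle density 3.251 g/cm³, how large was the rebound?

0.489 km

Removing the load lets mantle flow back in; uplift u satisfies ρ_ice t = ρ_m u.
u = t ρ_ice/ρ_m = 1.744 km × 0.9107/3.251 = 0.489 km.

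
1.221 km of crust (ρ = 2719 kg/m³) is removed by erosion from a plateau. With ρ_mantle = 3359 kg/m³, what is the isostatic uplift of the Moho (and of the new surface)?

0.988 km

Unloading: uplift u = e ρ_c/ρ_m = 1.221 km × 2719/3359 = 0.988 km.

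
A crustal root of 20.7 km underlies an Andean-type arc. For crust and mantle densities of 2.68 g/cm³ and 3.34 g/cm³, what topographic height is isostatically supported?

5.1 km

Isostatic balance requires: ρ_c h = (ρ_m − ρ_c) r.
h = r (ρ_m − ρ_c) / ρ_c = 20.7 km × (3.34 − 2.68) / 2.68 = 5.1 km.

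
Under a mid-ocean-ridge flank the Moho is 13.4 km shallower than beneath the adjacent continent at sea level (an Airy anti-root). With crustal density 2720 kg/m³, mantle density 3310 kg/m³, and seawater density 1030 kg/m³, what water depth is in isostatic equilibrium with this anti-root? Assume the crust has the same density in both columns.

4.68 km

Replacing a thickness d of crust by seawater at the top must be balanced by replacing crust with mantle at the base: d (ρ_c − ρ_w) = a (ρ_m − ρ_c).
d = a (ρ_m − ρ_c)/(ρ_c − ρ_w) = 13.4 km × 590/1690 = 4.68 km.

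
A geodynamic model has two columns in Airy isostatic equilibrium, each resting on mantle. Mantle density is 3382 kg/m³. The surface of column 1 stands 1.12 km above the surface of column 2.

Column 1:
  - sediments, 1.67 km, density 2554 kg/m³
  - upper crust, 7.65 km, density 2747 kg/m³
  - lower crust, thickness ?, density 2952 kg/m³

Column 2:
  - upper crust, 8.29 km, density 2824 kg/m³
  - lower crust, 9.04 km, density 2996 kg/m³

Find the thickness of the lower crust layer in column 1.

13.2 km

Take the compensation level at the base of the deeper column (depth z_c below the surface of column 1) and equate Σ ρ_i t_i down to z_c; mantle fills any gap and the z_c terms cancel.
Column 1: 1.67×2554 + 7.65×2747 + x×2952 + (z_c − 9.32 − x)×3382
Column 2: 1.12×0 + 8.29×2824 + 9.04×2996 + (z_c − 1.12 − 17.33)×3382
The z_c×3382 term appears on both sides and cancels. Collect the known terms of each column as K = Σ(ρt)_known − 3382 × (depth of known layers): K_1 = 25279.73 − 3382×9.32 = −6240.51; K_2 = 50494.8 − 3382×(1.12 + 17.33) = −11903.1.
Balance: K_1 − x×(3382 − 2952) = K_2, so x = (K_1 − K_2)/(3382 − 2952) = 5662.59/430 = 13.2 km.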